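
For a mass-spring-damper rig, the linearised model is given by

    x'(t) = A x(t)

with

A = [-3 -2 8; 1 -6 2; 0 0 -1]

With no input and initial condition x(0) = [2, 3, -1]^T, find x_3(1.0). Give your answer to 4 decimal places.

det(sI - A) = s^3 - (tr A)s^2 + (M11 + M22 + M33)s - det A, where Mii is the 2×2 principal minor of A obtained by deleting row i and column i.
tr A = (-3) + (-6) + (-1) = -10; M11 = (-6)·(-1) - 2·0 = 6 - 0 = 6; M22 = (-3)·(-1) - 8·0 = 3 - 0 = 3; M33 = (-3)·(-6) - (-2)·1 = 18 - (-2) = 20; sum of minors = 29.
det A = (-3)·((-6)·(-1) - 2·0) - (-2)·(1·(-1) - 2·0) + 8·(1·0 - (-6)·0) = (-3)·6 - (-2)·(-1) + 8·0 = -20.
So p(s) = det(sI - A) = s^3 + 10s^2 + 29s + 20.
Rational-root test: any integer root divides 20. Testing small divisors, s = -1 works: p(-1) = -1 + 10 + (-29) + 20 = 0, so (s + 1) is a factor.
Dividing, p(s) = (s + 1)(s^2 + 9s + 20).
Factor s^2 + 9s + 20: two numbers with sum -9 and product 20 are -4 and -5, so s^2 + 9s + 20 = (s + 4)(s + 5).
Hence p(s) = (s + 1) (s + 4) (s + 5), with roots -5, -4, -1.
The eigenvalues -5, -4, -1 are distinct and real, so A is diagonalisable and x(t) = e^{At} x(0) = V diag(e^{λ_i t}) V^{-1} x(0), where the columns of V are the eigenvectors.
λ = -5: A - (-5)I = [[2, -2, 8], [1, -1, 2], [0, 0, 4]]. v must be orthogonal to every row; (row 1) × (row 2) = [4, 4, 0], so take v_1 = [1, 1, 0]^T.
λ = -4: A - (-4)I = [[1, -2, 8], [1, -2, 2], [0, 0, 3]]. v must be orthogonal to every row; (row 1) × (row 2) = [12, 6, 0], so take v_2 = [-2, -1, 0]^T.
λ = -1: A - (-1)I = [[-2, -2, 8], [1, -5, 2], [0, 0, 0]]. v must be orthogonal to every row; (row 1) × (row 2) = [36, 12, 12], so take v_3 = [3, 1, 1]^T.
V = [v_1 v_2 v_3] = [[1, -2, 3], [1, -1, 1], [0, 0, 1]] has det V = 1, so V^{-1} = adj(V)/det V = [[-1, 2, 1], [-1, 1, 2], [0, 0, 1]].
Modal coordinates z(0) = V^{-1} x(0): (-1)·2 + 2·3 + 1·(-1) = 3; (-1)·2 + 1·3 + 2·(-1) = -1; 0·2 + 0·3 + 1·(-1) = -1; so z(0) = [3, -1, -1]^T.
x_3(t) = Σ_i (v_i)_3 · z_i(0) · e^{λ_i t} (row 3 of V times the modal terms).
x_3(1.0) = 0·3·e^{-5·1.0} + 0·(-1)·e^{-4·1.0} + 1·(-1)·e^{-1·1.0} = 0·0.006738 + 0·0.018316 + (-1)·0.367879 = -0.3679.

-0.3679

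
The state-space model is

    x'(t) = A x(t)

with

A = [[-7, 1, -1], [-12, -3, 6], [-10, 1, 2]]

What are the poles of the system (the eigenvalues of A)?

det(sI - A) = s^3 - (tr A)s^2 + (M11 + M22 + M33)s - det A, where Mii is the 2×2 principal minor of A obtained by deleting row i and column i.
tr A = (-7) + (-3) + 2 = -8; M11 = (-3)·2 - 6·1 = -6 - 6 = -12; M22 = (-7)·2 - (-1)·(-10) = -14 - 10 = -24; M33 = (-7)·(-3) - 1·(-12) = 21 - (-12) = 33; sum of minors = -3.
det A = (-7)·((-3)·2 - 6·1) - 1·((-12)·2 - 6·(-10)) + (-1)·((-12)·1 - (-3)·(-10)) = (-7)·(-12) - 1·36 + (-1)·(-42) = 90.
So p(s) = det(sI - A) = s^3 + 8s^2 - 3s - 90.
Rational-root test: any integer root divides -90. Testing small divisors, s = 3 works: p(3) = 27 + 72 + (-9) + (-90) = 0, so (s - 3) is a factor.
Dividing, p(s) = (s - 3)(s^2 + 11s + 30).
Factor s^2 + 11s + 30: two numbers with sum -11 and product 30 are -5 and -6, so s^2 + 11s + 30 = (s + 5)(s + 6).
Hence p(s) = (s - 3) (s + 5) (s + 6), with roots -6, -5, 3.
At least one eigenvalue has non-negative real part, so the system is not asymptotically stable.

-6, -5, 3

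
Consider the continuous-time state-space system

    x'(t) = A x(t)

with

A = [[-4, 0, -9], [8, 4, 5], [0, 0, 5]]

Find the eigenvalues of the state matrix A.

det(sI - A) = s^3 - (tr A)s^2 + (M11 + M22 + M33)s - det A, where Mii is the 2×2 principal minor of A obtained by deleting row i and column i.
tr A = (-4) + 4 + 5 = 5; M11 = 4·5 - 5·0 = 20 - 0 = 20; M22 = (-4)·5 - (-9)·0 = -20 - 0 = -20; M33 = (-4)·4 - 0·8 = -16 - 0 = -16; sum of minors = -16.
det A = (-4)·(4·5 - 5·0) - 0·(8·5 - 5·0) + (-9)·(8·0 - 4·0) = (-4)·20 - 0·40 + (-9)·0 = -80.
So p(s) = det(sI - A) = s^3 - 5s^2 - 16s + 80.
Rational-root test: any integer root divides 80. Testing small divisors, s = -4 works: p(-4) = -64 + (-80) + 64 + 80 = 0, so (s + 4) is a factor.
Dividing, p(s) = (s + 4)(s^2 - 9s + 20).
Factor s^2 - 9s + 20: two numbers with sum 9 and product 20 are 5 and 4, so s^2 - 9s + 20 = (s - 5)(s - 4).
Hence p(s) = (s - 5) (s - 4) (s + 4), with roots -4, 4, 5.
At least one eigenvalue has non-negative real part, so the system is not asymptotically stable.

-4, 4, 5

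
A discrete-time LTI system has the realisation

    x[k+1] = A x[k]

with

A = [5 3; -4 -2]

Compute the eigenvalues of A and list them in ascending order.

1, 2

det(zI - A) = z^2 - (tr A)z + det A, with tr A = 5 + (-2) = 3 and det A = 5·(-2) - 3·(-4) = -10 - (-12) = 2.
So p(z) = det(zI - A) = z^2 - 3z + 2.
Factor z^2 - 3z + 2: two numbers with sum 3 and product 2 are 2 and 1, so z^2 - 3z + 2 = (z - 2)(z - 1).
Hence p(z) = (z - 2) (z - 1), with roots 1, 2.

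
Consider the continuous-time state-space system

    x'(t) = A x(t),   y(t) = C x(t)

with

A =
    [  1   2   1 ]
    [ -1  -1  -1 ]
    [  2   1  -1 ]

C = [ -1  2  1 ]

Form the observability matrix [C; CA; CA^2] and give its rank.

3

CA = [[-1, -3, -4]]
CA^2 = [[-6, -3, 6]]
Observability matrix O = [C; CA; CA^2] = [[-1, 2, 1], [-1, -3, -4], [-6, -3, 6]]
det(O) = (-1)·((-3)·6 - (-4)·(-3)) - 2·((-1)·6 - (-4)·(-6)) + 1·((-1)·(-3) - (-3)·(-6)) = (-1)·(-30) - 2·(-30) + 1·(-15) = 75 ≠ 0, so rank(O) = 3.
rank(O) = 3 = n, so the pair (A, C) is completely observable.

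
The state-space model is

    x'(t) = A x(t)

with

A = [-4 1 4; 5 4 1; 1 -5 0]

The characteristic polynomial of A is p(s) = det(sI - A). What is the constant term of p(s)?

Expand det(sI - A) for the 3×3 matrix.
p(s) = s^3 - 20s + 135.
(Check: constant term = det(-A) = (-1)^3 det A = 135; coefficient of s^2 = -tr A = 0.)
The constant term is 135.

135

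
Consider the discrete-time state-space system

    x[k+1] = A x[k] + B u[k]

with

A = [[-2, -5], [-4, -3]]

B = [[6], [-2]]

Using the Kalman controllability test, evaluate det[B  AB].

-112

AB = [[-2], [-18]]
Controllability matrix C = [B  AB] = [[6, -2], [-2, -18]]
det(C) = 6·(-18) - (-2)·(-2) = -108 - 4 = -112
Since det(C) ≠ 0, rank(C) = 2 and the system is completely controllable.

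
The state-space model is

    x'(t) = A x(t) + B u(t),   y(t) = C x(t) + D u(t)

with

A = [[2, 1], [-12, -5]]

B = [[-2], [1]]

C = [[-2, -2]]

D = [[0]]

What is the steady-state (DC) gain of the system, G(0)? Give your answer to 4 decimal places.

-13.0000

G(0) = C(-A)^{-1}B + D = -C A^{-1} B + D.
det A = 2, so A^{-1} = (1/2)·adj(A) = [[-5/2, -1/2], [6, 1]]
A^{-1} B = [9/2, -11]^T
C A^{-1} B = 13
G(0) = D - C A^{-1} B = 0 - (13) = -13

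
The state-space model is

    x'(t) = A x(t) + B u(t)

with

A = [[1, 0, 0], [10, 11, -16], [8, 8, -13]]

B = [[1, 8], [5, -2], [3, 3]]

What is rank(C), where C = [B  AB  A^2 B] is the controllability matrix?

AB = [[1, 8], [17, 10], [9, 9]]
A^2B = [[1, 8], [53, 46], [27, 27]]
Controllability matrix C = [B  AB  A^2B] = [[1, 8, 1, 8, 1, 8], [5, -2, 17, 10, 53, 46], [3, 3, 9, 9, 27, 27]]
The rows r1, r2, r3 of C are linearly dependent: -r1 - r2 + 2·r3 = 0 (check each entry), so rank(C) ≤ 2.
The 2×2 minor from rows 1, 2, columns 1, 2 is 1·(-2) - 8·5 = -2 - 40 = -42 ≠ 0, so rank(C) = 2.
rank(C) = 2 < n = 3, so the pair (A, B) is not completely controllable.

2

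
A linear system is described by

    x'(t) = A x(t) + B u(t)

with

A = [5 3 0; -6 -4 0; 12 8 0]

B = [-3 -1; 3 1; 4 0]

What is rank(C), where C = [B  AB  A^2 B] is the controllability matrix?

AB = [[-6, -2], [6, 2], [-12, -4]]
A^2B = [[-12, -4], [12, 4], [-24, -8]]
Controllability matrix C = [B  AB  A^2B] = [[-3, -1, -6, -2, -12, -4], [3, 1, 6, 2, 12, 4], [4, 0, -12, -4, -24, -8]]
The rows r1, r2, r3 of C are linearly dependent: r1 + r2 = 0 (check each entry), so rank(C) ≤ 2.
The 2×2 minor from rows 1, 3, columns 1, 2 is (-3)·0 - (-1)·4 = 0 - (-4) = 4 ≠ 0, so rank(C) = 2.
rank(C) = 2 < n = 3, so the pair (A, B) is not completely controllable.

2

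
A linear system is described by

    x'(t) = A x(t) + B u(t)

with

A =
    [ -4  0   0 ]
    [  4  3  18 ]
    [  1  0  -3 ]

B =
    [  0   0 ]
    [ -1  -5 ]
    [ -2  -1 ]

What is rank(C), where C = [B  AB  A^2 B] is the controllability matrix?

2

AB = [[0, 0], [-39, -33], [6, 3]]
A^2B = [[0, 0], [-9, -45], [-18, -9]]
Controllability matrix C = [B  AB  A^2B] = [[0, 0, 0, 0, 0, 0], [-1, -5, -39, -33, -9, -45], [-2, -1, 6, 3, -18, -9]]
Row 1 of C is identically zero, so rank(C) ≤ 2.
The 2×2 minor from rows 2, 3, columns 1, 2 is (-1)·(-1) - (-5)·(-2) = 1 - 10 = -9 ≠ 0, so rank(C) = 2.
rank(C) = 2 < n = 3, so the pair (A, B) is not completely controllable.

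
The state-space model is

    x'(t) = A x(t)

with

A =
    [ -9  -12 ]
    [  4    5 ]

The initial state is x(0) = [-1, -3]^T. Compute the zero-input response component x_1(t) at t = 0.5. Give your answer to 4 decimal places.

det(sI - A) = s^2 - (tr A)s + det A, with tr A = (-9) + 5 = -4 and det A = (-9)·5 - (-12)·4 = -45 - (-48) = 3.
So p(s) = det(sI - A) = s^2 + 4s + 3.
Factor s^2 + 4s + 3: two numbers with sum -4 and product 3 are -1 and -3, so s^2 + 4s + 3 = (s + 1)(s + 3).
Hence p(s) = (s + 1) (s + 3), with roots -3, -1.
The eigenvalues -3, -1 are distinct and real, so A is diagonalisable and x(t) = e^{At} x(0) = V diag(e^{λ_i t}) V^{-1} x(0), where the columns of V are the eigenvectors.
λ = -3: A - (-3)I = [[-6, -12], [4, 8]]. Row 1 gives (-6)·v1 + (-12)·v2 = 0, so take v_1 = [2, -1]^T.
λ = -1: A - (-1)I = [[-8, -12], [4, 6]]. Row 1 gives (-8)·v1 + (-12)·v2 = 0, so take v_2 = [-3, 2]^T.
V = [v_1 v_2] = [[2, -3], [-1, 2]] has det V = 1, so V^{-1} = adj(V)/det V = [[2, 3], [1, 2]].
Modal coordinates z(0) = V^{-1} x(0): 2·(-1) + 3·(-3) = -11; 1·(-1) + 2·(-3) = -7; so z(0) = [-11, -7]^T.
x_1(t) = Σ_i (v_i)_1 · z_i(0) · e^{λ_i t} (row 1 of V times the modal terms).
x_1(0.5) = 2·(-11)·e^{-3·0.5} + (-3)·(-7)·e^{-1·0.5} = (-22)·0.223130 + 21·0.606531 = 7.8283.

7.8283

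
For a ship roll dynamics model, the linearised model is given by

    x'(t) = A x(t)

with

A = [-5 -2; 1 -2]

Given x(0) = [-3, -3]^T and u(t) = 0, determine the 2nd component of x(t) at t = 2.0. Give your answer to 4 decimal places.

-0.0203

det(sI - A) = s^2 - (tr A)s + det A, with tr A = (-5) + (-2) = -7 and det A = (-5)·(-2) - (-2)·1 = 10 - (-2) = 12.
So p(s) = det(sI - A) = s^2 + 7s + 12.
Factor s^2 + 7s + 12: two numbers with sum -7 and product 12 are -3 and -4, so s^2 + 7s + 12 = (s + 3)(s + 4).
Hence p(s) = (s + 3) (s + 4), with roots -4, -3.
The eigenvalues -4, -3 are distinct and real, so A is diagonalisable and x(t) = e^{At} x(0) = V diag(e^{λ_i t}) V^{-1} x(0), where the columns of V are the eigenvectors.
λ = -4: A - (-4)I = [[-1, -2], [1, 2]]. Row 1 gives (-1)·v1 + (-2)·v2 = 0, so take v_1 = [-2, 1]^T.
λ = -3: A - (-3)I = [[-2, -2], [1, 1]]. Row 1 gives (-2)·v1 + (-2)·v2 = 0, so take v_2 = [-1, 1]^T.
V = [v_1 v_2] = [[-2, -1], [1, 1]] has det V = -1, so V^{-1} = adj(V)/det V = [[-1, -1], [1, 2]].
Modal coordinates z(0) = V^{-1} x(0): (-1)·(-3) + (-1)·(-3) = 6; 1·(-3) + 2·(-3) = -9; so z(0) = [6, -9]^T.
x_2(t) = Σ_i (v_i)_2 · z_i(0) · e^{λ_i t} (row 2 of V times the modal terms).
x_2(2.0) = 1·6·e^{-4·2.0} + 1·(-9)·e^{-3·2.0} = 6·0.000335 + (-9)·0.002479 = -0.0203.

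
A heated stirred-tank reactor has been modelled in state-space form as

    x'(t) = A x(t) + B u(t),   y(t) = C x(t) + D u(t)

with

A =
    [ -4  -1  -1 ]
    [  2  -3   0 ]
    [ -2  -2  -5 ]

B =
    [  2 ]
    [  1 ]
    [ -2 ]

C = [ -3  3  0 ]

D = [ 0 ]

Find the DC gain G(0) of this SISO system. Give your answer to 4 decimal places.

0.4500

G(0) = C(-A)^{-1}B + D = -C A^{-1} B + D.
det A = -60, so A^{-1} = (1/-60)·adj(A) = [[-1/4, 1/20, 1/20], [-1/6, -3/10, 1/30], [1/6, 1/10, -7/30]]
A^{-1} B = [-11/20, -7/10, 9/10]^T
C A^{-1} B = -9/20
G(0) = D - C A^{-1} B = 0 - (-9/20) = 9/20 ≈ 0.4500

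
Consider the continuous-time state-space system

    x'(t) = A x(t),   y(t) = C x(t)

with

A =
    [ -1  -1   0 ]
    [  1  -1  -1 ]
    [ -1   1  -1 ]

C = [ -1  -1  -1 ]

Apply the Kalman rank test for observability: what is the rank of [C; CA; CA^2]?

CA = [[1, 1, 2]]
CA^2 = [[-2, 0, -3]]
Observability matrix O = [C; CA; CA^2] = [[-1, -1, -1], [1, 1, 2], [-2, 0, -3]]
det(O) = (-1)·(1·(-3) - 2·0) - (-1)·(1·(-3) - 2·(-2)) + (-1)·(1·0 - 1·(-2)) = (-1)·(-3) - (-1)·1 + (-1)·2 = 2 ≠ 0, so rank(O) = 3.
rank(O) = 3 = n, so the pair (A, C) is completely observable.

3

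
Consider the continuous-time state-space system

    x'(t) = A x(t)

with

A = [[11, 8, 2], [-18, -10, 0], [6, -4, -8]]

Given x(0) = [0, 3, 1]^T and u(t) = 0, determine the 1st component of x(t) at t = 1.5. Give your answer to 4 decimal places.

det(sI - A) = s^3 - (tr A)s^2 + (M11 + M22 + M33)s - det A, where Mii is the 2×2 principal minor of A obtained by deleting row i and column i.
tr A = 11 + (-10) + (-8) = -7; M11 = (-10)·(-8) - 0·(-4) = 80 - 0 = 80; M22 = 11·(-8) - 2·6 = -88 - 12 = -100; M33 = 11·(-10) - 8·(-18) = -110 - (-144) = 34; sum of minors = 14.
det A = 11·((-10)·(-8) - 0·(-4)) - 8·((-18)·(-8) - 0·6) + 2·((-18)·(-4) - (-10)·6) = 11·80 - 8·144 + 2·132 = -8.
So p(s) = det(sI - A) = s^3 + 7s^2 + 14s + 8.
Rational-root test: any integer root divides 8. Testing small divisors, s = -1 works: p(-1) = -1 + 7 + (-14) + 8 = 0, so (s + 1) is a factor.
Dividing, p(s) = (s + 1)(s^2 + 6s + 8).
Factor s^2 + 6s + 8: two numbers with sum -6 and product 8 are -2 and -4, so s^2 + 6s + 8 = (s + 2)(s + 4).
Hence p(s) = (s + 1) (s + 2) (s + 4), with roots -4, -2, -1.
The eigenvalues -4, -2, -1 are distinct and real, so A is diagonalisable and x(t) = e^{At} x(0) = V diag(e^{λ_i t}) V^{-1} x(0), where the columns of V are the eigenvectors.
λ = -4: A - (-4)I = [[15, 8, 2], [-18, -6, 0], [6, -4, -4]]. v must be orthogonal to every row; (row 1) × (row 2) = [12, -36, 54], so take v_1 = [-2, 6, -9]^T.
λ = -2: A - (-2)I = [[13, 8, 2], [-18, -8, 0], [6, -4, -6]]. v must be orthogonal to every row; (row 1) × (row 2) = [16, -36, 40], so take v_2 = [-4, 9, -10]^T.
λ = -1: A - (-1)I = [[12, 8, 2], [-18, -9, 0], [6, -4, -7]]. v must be orthogonal to every row; (row 1) × (row 2) = [18, -36, 36], so take v_3 = [1, -2, 2]^T.
V = [v_1 v_2 v_3] = [[-2, -4, 1], [6, 9, -2], [-9, -10, 2]] has det V = 1, so V^{-1} = adj(V)/det V = [[-2, -2, -1], [6, 5, 2], [21, 16, 6]].
Modal coordinates z(0) = V^{-1} x(0): (-2)·0 + (-2)·3 + (-1)·1 = -7; 6·0 + 5·3 + 2·1 = 17; 21·0 + 16·3 + 6·1 = 54; so z(0) = [-7, 17, 54]^T.
x_1(t) = Σ_i (v_i)_1 · z_i(0) · e^{λ_i t} (row 1 of V times the modal terms).
x_1(1.5) = (-2)·(-7)·e^{-4·1.5} + (-4)·17·e^{-2·1.5} + 1·54·e^{-1·1.5} = 14·0.002479 + (-68)·0.049787 + 54·0.223130 = 8.6982.

8.6982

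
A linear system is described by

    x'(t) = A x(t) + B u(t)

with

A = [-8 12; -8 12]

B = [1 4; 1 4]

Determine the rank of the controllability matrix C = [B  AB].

AB = [[4, 16], [4, 16]]
Controllability matrix C = [B  AB] = [[1, 4, 4, 16], [1, 4, 4, 16]]
Every column of C is a scalar multiple of column 1 = [1, 1] (multipliers 1, 4, 4, 16), so the columns span a one-dimensional space.
C ≠ 0, hence rank(C) = 1.
rank(C) = 1 < n = 2, so the pair (A, B) is not completely controllable.

1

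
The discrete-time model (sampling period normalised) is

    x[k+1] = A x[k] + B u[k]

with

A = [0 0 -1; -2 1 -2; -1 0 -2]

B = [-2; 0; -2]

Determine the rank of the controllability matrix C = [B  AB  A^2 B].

3

AB = [[2], [8], [6]]
A^2B = [[-6], [-8], [-14]]
Controllability matrix C = [B  AB  A^2B] = [[-2, 2, -6], [0, 8, -8], [-2, 6, -14]]
det(C) = (-2)·(8·(-14) - (-8)·6) - 2·(0·(-14) - (-8)·(-2)) + (-6)·(0·6 - 8·(-2)) = (-2)·(-64) - 2·(-16) + (-6)·16 = 64 ≠ 0, so rank(C) = 3.
rank(C) = 3 = n, so the pair (A, B) is completely controllable.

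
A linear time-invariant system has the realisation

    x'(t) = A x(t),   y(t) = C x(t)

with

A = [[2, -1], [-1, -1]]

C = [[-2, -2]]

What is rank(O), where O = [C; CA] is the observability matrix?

2

CA = [[-2, 4]]
Observability matrix O = [C; CA] = [[-2, -2], [-2, 4]]
det(O) = (-2)·4 - (-2)·(-2) = -8 - 4 = -12 ≠ 0, so rank(O) = 2.
rank(O) = 2 = n, so the pair (A, C) is completely observable.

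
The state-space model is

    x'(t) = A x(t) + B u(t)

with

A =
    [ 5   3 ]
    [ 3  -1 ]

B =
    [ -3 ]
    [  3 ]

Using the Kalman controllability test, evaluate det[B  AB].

54

AB = [[-6], [-12]]
Controllability matrix C = [B  AB] = [[-3, -6], [3, -12]]
det(C) = (-3)·(-12) - (-6)·3 = 36 - (-18) = 54
Since det(C) ≠ 0, rank(C) = 2 and the system is completely controllable.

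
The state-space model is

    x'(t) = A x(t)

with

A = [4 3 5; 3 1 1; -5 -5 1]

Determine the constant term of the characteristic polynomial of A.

Expand det(sI - A) for the 3×3 matrix.
p(s) = s^3 - 6s^2 + 30s + 50.
(Check: constant term = det(-A) = (-1)^3 det A = 50; coefficient of s^2 = -tr A = -6.)
The constant term is 50.

50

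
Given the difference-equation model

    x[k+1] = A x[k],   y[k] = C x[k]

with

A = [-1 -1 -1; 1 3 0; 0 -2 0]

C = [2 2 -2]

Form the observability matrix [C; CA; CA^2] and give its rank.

CA = [[0, 8, -2]]
CA^2 = [[8, 28, 0]]
Observability matrix O = [C; CA; CA^2] = [[2, 2, -2], [0, 8, -2], [8, 28, 0]]
det(O) = 2·(8·0 - (-2)·28) - 2·(0·0 - (-2)·8) + (-2)·(0·28 - 8·8) = 2·56 - 2·16 + (-2)·(-64) = 208 ≠ 0, so rank(O) = 3.
rank(O) = 3 = n, so the pair (A, C) is completely observable.

3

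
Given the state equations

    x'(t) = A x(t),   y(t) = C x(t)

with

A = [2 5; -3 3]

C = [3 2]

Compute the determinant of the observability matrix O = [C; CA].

63

CA = [[0, 21]]
Observability matrix O = [C; CA] = [[3, 2], [0, 21]]
det(O) = 3·21 - 2·0 = 63 - 0 = 63
Since det(O) ≠ 0, rank(O) = 2 and the system is completely observable.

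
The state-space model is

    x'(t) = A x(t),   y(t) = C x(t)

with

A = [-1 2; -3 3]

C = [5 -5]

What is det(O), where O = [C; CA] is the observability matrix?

25

CA = [[10, -5]]
Observability matrix O = [C; CA] = [[5, -5], [10, -5]]
det(O) = 5·(-5) - (-5)·10 = -25 - (-50) = 25
Since det(O) ≠ 0, rank(O) = 2 and the system is completely observable.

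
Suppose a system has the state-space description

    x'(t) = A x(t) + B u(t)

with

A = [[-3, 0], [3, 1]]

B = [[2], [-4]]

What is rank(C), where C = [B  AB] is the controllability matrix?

2

AB = [[-6], [2]]
Controllability matrix C = [B  AB] = [[2, -6], [-4, 2]]
det(C) = 2·2 - (-6)·(-4) = 4 - 24 = -20 ≠ 0, so rank(C) = 2.
rank(C) = 2 = n, so the pair (A, B) is completely controllable.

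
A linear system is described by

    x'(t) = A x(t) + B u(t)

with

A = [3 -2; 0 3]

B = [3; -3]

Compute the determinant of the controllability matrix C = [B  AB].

AB = [[15], [-9]]
Controllability matrix C = [B  AB] = [[3, 15], [-3, -9]]
det(C) = 3·(-9) - 15·(-3) = -27 - (-45) = 18
Since det(C) ≠ 0, rank(C) = 2 and the system is completely controllable.

18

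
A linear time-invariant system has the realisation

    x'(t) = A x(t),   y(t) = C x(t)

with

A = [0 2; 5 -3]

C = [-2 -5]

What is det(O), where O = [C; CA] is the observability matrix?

-147

CA = [[-25, 11]]
Observability matrix O = [C; CA] = [[-2, -5], [-25, 11]]
det(O) = (-2)·11 - (-5)·(-25) = -22 - 125 = -147
Since det(O) ≠ 0, rank(O) = 2 and the system is completely observable.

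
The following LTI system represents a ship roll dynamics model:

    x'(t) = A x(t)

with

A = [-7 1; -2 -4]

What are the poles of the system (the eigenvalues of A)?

-6, -5

det(sI - A) = s^2 - (tr A)s + det A, with tr A = (-7) + (-4) = -11 and det A = (-7)·(-4) - 1·(-2) = 28 - (-2) = 30.
So p(s) = det(sI - A) = s^2 + 11s + 30.
Factor s^2 + 11s + 30: two numbers with sum -11 and product 30 are -5 and -6, so s^2 + 11s + 30 = (s + 5)(s + 6).
Hence p(s) = (s + 5) (s + 6), with roots -6, -5.
All eigenvalues have negative real part, so the system is asymptotically stable.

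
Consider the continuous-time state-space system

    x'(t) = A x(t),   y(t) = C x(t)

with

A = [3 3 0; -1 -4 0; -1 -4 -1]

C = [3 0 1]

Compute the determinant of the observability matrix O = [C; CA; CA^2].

CA = [[8, 5, -1]]
CA^2 = [[20, 8, 1]]
Observability matrix O = [C; CA; CA^2] = [[3, 0, 1], [8, 5, -1], [20, 8, 1]]
Expanding along the first row, det(O) = 3·(5·1 - (-1)·8) - 0·(8·1 - (-1)·20) + 1·(8·8 - 5·20) = 3·13 - 0·28 + 1·(-36) = 3
Since det(O) ≠ 0, rank(O) = 3 and the system is completely observable.

3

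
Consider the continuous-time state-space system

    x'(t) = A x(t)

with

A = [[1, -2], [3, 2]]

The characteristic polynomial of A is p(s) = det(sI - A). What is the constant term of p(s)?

8

For a 2×2 matrix, det(sI - A) = s^2 - (tr A)s + det A.
tr A = 3, det A = 8.
So p(s) = s^2 - 3s + 8.
The constant term is 8.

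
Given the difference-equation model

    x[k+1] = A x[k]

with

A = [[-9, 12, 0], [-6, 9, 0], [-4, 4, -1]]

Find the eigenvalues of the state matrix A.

det(zI - A) = z^3 - (tr A)z^2 + (M11 + M22 + M33)z - det A, where Mii is the 2×2 principal minor of A obtained by deleting row i and column i.
tr A = (-9) + 9 + (-1) = -1; M11 = 9·(-1) - 0·4 = -9 - 0 = -9; M22 = (-9)·(-1) - 0·(-4) = 9 - 0 = 9; M33 = (-9)·9 - 12·(-6) = -81 - (-72) = -9; sum of minors = -9.
det A = (-9)·(9·(-1) - 0·4) - 12·((-6)·(-1) - 0·(-4)) + 0·((-6)·4 - 9·(-4)) = (-9)·(-9) - 12·6 + 0·12 = 9.
So p(z) = det(zI - A) = z^3 + z^2 - 9z - 9.
Rational-root test: any integer root divides -9. Testing small divisors, z = -1 works: p(-1) = -1 + 1 + 9 + (-9) = 0, so (z + 1) is a factor.
Dividing, p(z) = (z + 1)(z^2 - 9).
Factor z^2 - 9: two numbers with sum 0 and product -9 are 3 and -3, so z^2 - 9 = (z - 3)(z + 3).
Hence p(z) = (z - 3) (z + 1) (z + 3), with roots -3, -1, 3.

-3, -1, 3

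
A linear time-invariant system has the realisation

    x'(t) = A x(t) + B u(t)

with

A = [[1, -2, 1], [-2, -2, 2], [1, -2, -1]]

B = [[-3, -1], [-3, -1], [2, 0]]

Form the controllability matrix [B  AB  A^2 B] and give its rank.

AB = [[5, 1], [16, 4], [1, 1]]
A^2B = [[-26, -6], [-40, -8], [-28, -8]]
Controllability matrix C = [B  AB  A^2B] = [[-3, -1, 5, 1, -26, -6], [-3, -1, 16, 4, -40, -8], [2, 0, 1, 1, -28, -8]]
Take the 3×3 submatrix of C formed by columns 1, 2, 3: [[-3, -1, 5], [-3, -1, 16], [2, 0, 1]]. Its determinant is (-3)·((-1)·1 - 16·0) - (-1)·((-3)·1 - 16·2) + 5·((-3)·0 - (-1)·2) = (-3)·(-1) - (-1)·(-35) + 5·2 = -22 ≠ 0.
So rank(C) ≥ 3; since C has 3 rows, rank(C) = 3.
rank(C) = 3 = n, so the pair (A, B) is completely controllable.

3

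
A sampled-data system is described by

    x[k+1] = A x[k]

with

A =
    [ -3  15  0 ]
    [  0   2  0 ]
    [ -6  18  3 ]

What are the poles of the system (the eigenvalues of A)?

det(zI - A) = z^3 - (tr A)z^2 + (M11 + M22 + M33)z - det A, where Mii is the 2×2 principal minor of A obtained by deleting row i and column i.
tr A = (-3) + 2 + 3 = 2; M11 = 2·3 - 0·18 = 6 - 0 = 6; M22 = (-3)·3 - 0·(-6) = -9 - 0 = -9; M33 = (-3)·2 - 15·0 = -6 - 0 = -6; sum of minors = -9.
det A = (-3)·(2·3 - 0·18) - 15·(0·3 - 0·(-6)) + 0·(0·18 - 2·(-6)) = (-3)·6 - 15·0 + 0·12 = -18.
So p(z) = det(zI - A) = z^3 - 2z^2 - 9z + 18.
Rational-root test: any integer root divides 18. Testing small divisors, z = 2 works: p(2) = 8 + (-8) + (-18) + 18 = 0, so (z - 2) is a factor.
Dividing, p(z) = (z - 2)(z^2 - 9).
Factor z^2 - 9: two numbers with sum 0 and product -9 are 3 and -3, so z^2 - 9 = (z - 3)(z + 3).
Hence p(z) = (z - 3) (z - 2) (z + 3), with roots -3, 2, 3.

-3, 2, 3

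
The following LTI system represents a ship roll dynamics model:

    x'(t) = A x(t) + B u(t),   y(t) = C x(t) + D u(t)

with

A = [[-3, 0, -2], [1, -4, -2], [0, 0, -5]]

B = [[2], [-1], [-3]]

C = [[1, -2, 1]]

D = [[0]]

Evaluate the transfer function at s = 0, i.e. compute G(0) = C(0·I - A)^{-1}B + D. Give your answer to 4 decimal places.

G(0) = C(-A)^{-1}B + D = -C A^{-1} B + D.
det A = -60, so A^{-1} = (1/-60)·adj(A) = [[-1/3, 0, 2/15], [-1/12, -1/4, 2/15], [0, 0, -1/5]]
A^{-1} B = [-16/15, -19/60, 3/5]^T
C A^{-1} B = 1/6
G(0) = D - C A^{-1} B = 0 - (1/6) = -1/6 ≈ -0.1667

-0.1667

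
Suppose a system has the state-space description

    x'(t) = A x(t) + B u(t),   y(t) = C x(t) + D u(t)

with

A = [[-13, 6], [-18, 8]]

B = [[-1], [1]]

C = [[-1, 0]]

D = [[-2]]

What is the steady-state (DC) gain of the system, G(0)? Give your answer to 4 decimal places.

G(0) = C(-A)^{-1}B + D = -C A^{-1} B + D.
det A = 4, so A^{-1} = (1/4)·adj(A) = [[2, -3/2], [9/2, -13/4]]
A^{-1} B = [-7/2, -31/4]^T
C A^{-1} B = 7/2
G(0) = D - C A^{-1} B = -2 - (7/2) = -11/2 ≈ -5.5000

-5.5000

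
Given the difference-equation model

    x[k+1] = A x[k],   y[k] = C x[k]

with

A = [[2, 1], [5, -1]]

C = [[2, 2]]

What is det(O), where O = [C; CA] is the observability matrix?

-28

CA = [[14, 0]]
Observability matrix O = [C; CA] = [[2, 2], [14, 0]]
det(O) = 2·0 - 2·14 = 0 - 28 = -28
Since det(O) ≠ 0, rank(O) = 2 and the system is completely observable.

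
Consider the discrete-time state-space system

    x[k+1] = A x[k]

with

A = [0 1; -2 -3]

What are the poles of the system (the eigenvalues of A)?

-2, -1

det(zI - A) = z^2 - (tr A)z + det A, with tr A = 0 + (-3) = -3 and det A = 0·(-3) - 1·(-2) = 0 - (-2) = 2.
So p(z) = det(zI - A) = z^2 + 3z + 2.
Factor z^2 + 3z + 2: two numbers with sum -3 and product 2 are -1 and -2, so z^2 + 3z + 2 = (z + 1)(z + 2).
Hence p(z) = (z + 1) (z + 2), with roots -2, -1.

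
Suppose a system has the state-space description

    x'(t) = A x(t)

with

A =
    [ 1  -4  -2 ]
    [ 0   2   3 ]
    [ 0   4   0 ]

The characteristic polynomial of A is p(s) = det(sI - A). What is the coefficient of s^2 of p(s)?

Expand det(sI - A) for the 3×3 matrix.
p(s) = s^3 - 3s^2 - 10s + 12.
(Check: constant term = det(-A) = (-1)^3 det A = 12; coefficient of s^2 = -tr A = -3.)
The coefficient of s^2 is -3.

-3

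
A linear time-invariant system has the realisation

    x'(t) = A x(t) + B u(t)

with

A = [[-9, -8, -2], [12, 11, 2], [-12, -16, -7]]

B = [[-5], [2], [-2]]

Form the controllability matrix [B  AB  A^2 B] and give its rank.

AB = [[33], [-42], [42]]
A^2B = [[-45], [18], [-18]]
Controllability matrix C = [B  AB  A^2B] = [[-5, 33, -45], [2, -42, 18], [-2, 42, -18]]
The rows r1, r2, r3 of C are linearly dependent: r2 + r3 = 0 (check each entry), so rank(C) ≤ 2.
The 2×2 minor from rows 1, 2, columns 1, 2 is (-5)·(-42) - 33·2 = 210 - 66 = 144 ≠ 0, so rank(C) = 2.
rank(C) = 2 < n = 3, so the pair (A, B) is not completely controllable.

2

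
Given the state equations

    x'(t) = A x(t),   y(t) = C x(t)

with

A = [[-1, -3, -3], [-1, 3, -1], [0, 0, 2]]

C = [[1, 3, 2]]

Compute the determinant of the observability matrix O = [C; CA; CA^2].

CA = [[-4, 6, -2]]
CA^2 = [[-2, 30, 2]]
Observability matrix O = [C; CA; CA^2] = [[1, 3, 2], [-4, 6, -2], [-2, 30, 2]]
Expanding along the first row, det(O) = 1·(6·2 - (-2)·30) - 3·((-4)·2 - (-2)·(-2)) + 2·((-4)·30 - 6·(-2)) = 1·72 - 3·(-12) + 2·(-108) = -108
Since det(O) ≠ 0, rank(O) = 3 and the system is completely observable.

-108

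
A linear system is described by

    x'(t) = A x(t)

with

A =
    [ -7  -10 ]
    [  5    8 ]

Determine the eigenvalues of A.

-2, 3

det(sI - A) = s^2 - (tr A)s + det A, with tr A = (-7) + 8 = 1 and det A = (-7)·8 - (-10)·5 = -56 - (-50) = -6.
So p(s) = det(sI - A) = s^2 - s - 6.
Factor s^2 - s - 6: two numbers with sum 1 and product -6 are 3 and -2, so s^2 - s - 6 = (s - 3)(s + 2).
Hence p(s) = (s - 3) (s + 2), with roots -2, 3.
At least one eigenvalue has non-negative real part, so the system is not asymptotically stable.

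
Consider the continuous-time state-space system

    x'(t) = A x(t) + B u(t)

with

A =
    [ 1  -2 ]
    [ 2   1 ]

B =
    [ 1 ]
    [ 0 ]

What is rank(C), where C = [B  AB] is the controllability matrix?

2

AB = [[1], [2]]
Controllability matrix C = [B  AB] = [[1, 1], [0, 2]]
det(C) = 1·2 - 1·0 = 2 - 0 = 2 ≠ 0, so rank(C) = 2.
rank(C) = 2 = n, so the pair (A, B) is completely controllable.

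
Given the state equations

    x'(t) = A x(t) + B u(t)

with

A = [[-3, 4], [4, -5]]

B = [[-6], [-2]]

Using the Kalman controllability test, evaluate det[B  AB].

AB = [[10], [-14]]
Controllability matrix C = [B  AB] = [[-6, 10], [-2, -14]]
det(C) = (-6)·(-14) - 10·(-2) = 84 - (-20) = 104
Since det(C) ≠ 0, rank(C) = 2 and the system is completely controllable.

104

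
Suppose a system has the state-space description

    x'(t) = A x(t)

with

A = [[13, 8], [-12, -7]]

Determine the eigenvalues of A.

1, 5

det(sI - A) = s^2 - (tr A)s + det A, with tr A = 13 + (-7) = 6 and det A = 13·(-7) - 8·(-12) = -91 - (-96) = 5.
So p(s) = det(sI - A) = s^2 - 6s + 5.
Factor s^2 - 6s + 5: two numbers with sum 6 and product 5 are 5 and 1, so s^2 - 6s + 5 = (s - 5)(s - 1).
Hence p(s) = (s - 5) (s - 1), with roots 1, 5.
At least one eigenvalue has non-negative real part, so the system is not asymptotically stable.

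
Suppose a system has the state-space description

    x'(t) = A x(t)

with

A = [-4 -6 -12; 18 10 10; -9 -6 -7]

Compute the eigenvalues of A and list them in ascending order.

-4, -2, 5

det(sI - A) = s^3 - (tr A)s^2 + (M11 + M22 + M33)s - det A, where Mii is the 2×2 principal minor of A obtained by deleting row i and column i.
tr A = (-4) + 10 + (-7) = -1; M11 = 10·(-7) - 10·(-6) = -70 - (-60) = -10; M22 = (-4)·(-7) - (-12)·(-9) = 28 - 108 = -80; M33 = (-4)·10 - (-6)·18 = -40 - (-108) = 68; sum of minors = -22.
det A = (-4)·(10·(-7) - 10·(-6)) - (-6)·(18·(-7) - 10·(-9)) + (-12)·(18·(-6) - 10·(-9)) = (-4)·(-10) - (-6)·(-36) + (-12)·(-18) = 40.
So p(s) = det(sI - A) = s^3 + s^2 - 22s - 40.
Rational-root test: any integer root divides -40. Testing small divisors, s = -2 works: p(-2) = -8 + 4 + 44 + (-40) = 0, so (s + 2) is a factor.
Dividing, p(s) = (s + 2)(s^2 - s - 20).
Factor s^2 - s - 20: two numbers with sum 1 and product -20 are 5 and -4, so s^2 - s - 20 = (s - 5)(s + 4).
Hence p(s) = (s - 5) (s + 2) (s + 4), with roots -4, -2, 5.
At least one eigenvalue has non-negative real part, so the system is not asymptotically stable.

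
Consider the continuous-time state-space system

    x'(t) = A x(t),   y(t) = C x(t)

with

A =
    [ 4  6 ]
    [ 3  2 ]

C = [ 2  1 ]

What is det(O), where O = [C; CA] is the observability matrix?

CA = [[11, 14]]
Observability matrix O = [C; CA] = [[2, 1], [11, 14]]
det(O) = 2·14 - 1·11 = 28 - 11 = 17
Since det(O) ≠ 0, rank(O) = 2 and the system is completely observable.

17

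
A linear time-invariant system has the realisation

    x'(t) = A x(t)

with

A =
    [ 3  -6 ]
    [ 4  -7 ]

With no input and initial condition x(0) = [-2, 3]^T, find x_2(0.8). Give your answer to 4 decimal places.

-3.3140

det(sI - A) = s^2 - (tr A)s + det A, with tr A = 3 + (-7) = -4 and det A = 3·(-7) - (-6)·4 = -21 - (-24) = 3.
So p(s) = det(sI - A) = s^2 + 4s + 3.
Factor s^2 + 4s + 3: two numbers with sum -4 and product 3 are -1 and -3, so s^2 + 4s + 3 = (s + 1)(s + 3).
Hence p(s) = (s + 1) (s + 3), with roots -3, -1.
The eigenvalues -3, -1 are distinct and real, so A is diagonalisable and x(t) = e^{At} x(0) = V diag(e^{λ_i t}) V^{-1} x(0), where the columns of V are the eigenvectors.
λ = -3: A - (-3)I = [[6, -6], [4, -4]]. Row 1 gives 6·v1 + (-6)·v2 = 0, so take v_1 = [1, 1]^T.
λ = -1: A - (-1)I = [[4, -6], [4, -6]]. Row 1 gives 4·v1 + (-6)·v2 = 0, so take v_2 = [3, 2]^T.
V = [v_1 v_2] = [[1, 3], [1, 2]] has det V = -1, so V^{-1} = adj(V)/det V = [[-2, 3], [1, -1]].
Modal coordinates z(0) = V^{-1} x(0): (-2)·(-2) + 3·3 = 13; 1·(-2) + (-1)·3 = -5; so z(0) = [13, -5]^T.
x_2(t) = Σ_i (v_i)_2 · z_i(0) · e^{λ_i t} (row 2 of V times the modal terms).
x_2(0.8) = 1·13·e^{-3·0.8} + 2·(-5)·e^{-1·0.8} = 13·0.090718 + (-10)·0.449329 = -3.3140.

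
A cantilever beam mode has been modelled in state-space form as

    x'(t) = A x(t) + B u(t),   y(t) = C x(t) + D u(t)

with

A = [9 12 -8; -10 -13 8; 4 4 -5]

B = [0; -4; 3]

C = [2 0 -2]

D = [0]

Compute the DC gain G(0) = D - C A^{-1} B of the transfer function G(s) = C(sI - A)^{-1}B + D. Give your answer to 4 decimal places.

-12.9333

G(0) = C(-A)^{-1}B + D = -C A^{-1} B + D.
det A = -15, so A^{-1} = (1/-15)·adj(A) = [[-11/5, -28/15, 8/15], [6/5, 13/15, -8/15], [-4/5, -4/5, -1/5]]
A^{-1} B = [136/15, -76/15, 13/5]^T
C A^{-1} B = 194/15
G(0) = D - C A^{-1} B = 0 - (194/15) = -194/15 ≈ -12.9333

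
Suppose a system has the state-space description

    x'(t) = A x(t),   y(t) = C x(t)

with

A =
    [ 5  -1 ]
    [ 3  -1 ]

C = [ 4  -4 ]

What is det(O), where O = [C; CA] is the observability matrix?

CA = [[8, 0]]
Observability matrix O = [C; CA] = [[4, -4], [8, 0]]
det(O) = 4·0 - (-4)·8 = 0 - (-32) = 32
Since det(O) ≠ 0, rank(O) = 2 and the system is completely observable.

32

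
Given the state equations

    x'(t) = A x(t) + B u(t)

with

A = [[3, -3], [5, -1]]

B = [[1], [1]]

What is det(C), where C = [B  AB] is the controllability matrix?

AB = [[0], [4]]
Controllability matrix C = [B  AB] = [[1, 0], [1, 4]]
det(C) = 1·4 - 0·1 = 4 - 0 = 4
Since det(C) ≠ 0, rank(C) = 2 and the system is completely controllable.

4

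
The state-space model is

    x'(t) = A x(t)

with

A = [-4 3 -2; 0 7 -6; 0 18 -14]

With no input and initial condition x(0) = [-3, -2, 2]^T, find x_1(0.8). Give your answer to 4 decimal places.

det(sI - A) = s^3 - (tr A)s^2 + (M11 + M22 + M33)s - det A, where Mii is the 2×2 principal minor of A obtained by deleting row i and column i.
tr A = (-4) + 7 + (-14) = -11; M11 = 7·(-14) - (-6)·18 = -98 - (-108) = 10; M22 = (-4)·(-14) - (-2)·0 = 56 - 0 = 56; M33 = (-4)·7 - 3·0 = -28 - 0 = -28; sum of minors = 38.
det A = (-4)·(7·(-14) - (-6)·18) - 3·(0·(-14) - (-6)·0) + (-2)·(0·18 - 7·0) = (-4)·10 - 3·0 + (-2)·0 = -40.
So p(s) = det(sI - A) = s^3 + 11s^2 + 38s + 40.
Rational-root test: any integer root divides 40. Testing small divisors, s = -2 works: p(-2) = -8 + 44 + (-76) + 40 = 0, so (s + 2) is a factor.
Dividing, p(s) = (s + 2)(s^2 + 9s + 20).
Factor s^2 + 9s + 20: two numbers with sum -9 and product 20 are -4 and -5, so s^2 + 9s + 20 = (s + 4)(s + 5).
Hence p(s) = (s + 2) (s + 4) (s + 5), with roots -5, -4, -2.
The eigenvalues -5, -4, -2 are distinct and real, so A is diagonalisable and x(t) = e^{At} x(0) = V diag(e^{λ_i t}) V^{-1} x(0), where the columns of V are the eigenvectors.
λ = -5: A - (-5)I = [[1, 3, -2], [0, 12, -6], [0, 18, -9]]. v must be orthogonal to every row; (row 1) × (row 2) = [6, 6, 12], so take v_1 = [1, 1, 2]^T.
λ = -4: A - (-4)I = [[0, 3, -2], [0, 11, -6], [0, 18, -10]]. v must be orthogonal to every row; (row 1) × (row 2) = [4, 0, 0], so take v_2 = [-1, 0, 0]^T.
λ = -2: A - (-2)I = [[-2, 3, -2], [0, 9, -6], [0, 18, -12]]. v must be orthogonal to every row; (row 1) × (row 2) = [0, -12, -18], so take v_3 = [0, -2, -3]^T.
V = [v_1 v_2 v_3] = [[1, -1, 0], [1, 0, -2], [2, 0, -3]] has det V = 1, so V^{-1} = adj(V)/det V = [[0, -3, 2], [-1, -3, 2], [0, -2, 1]].
Modal coordinates z(0) = V^{-1} x(0): 0·(-3) + (-3)·(-2) + 2·2 = 10; (-1)·(-3) + (-3)·(-2) + 2·2 = 13; 0·(-3) + (-2)·(-2) + 1·2 = 6; so z(0) = [10, 13, 6]^T.
x_1(t) = Σ_i (v_i)_1 · z_i(0) · e^{λ_i t} (row 1 of V times the modal terms).
x_1(0.8) = 1·10·e^{-5·0.8} + (-1)·13·e^{-4·0.8} + 0·6·e^{-2·0.8} = 10·0.01831564 + (-13)·0.04076220 + 0·0.20189652 = -0.3468.

-0.3468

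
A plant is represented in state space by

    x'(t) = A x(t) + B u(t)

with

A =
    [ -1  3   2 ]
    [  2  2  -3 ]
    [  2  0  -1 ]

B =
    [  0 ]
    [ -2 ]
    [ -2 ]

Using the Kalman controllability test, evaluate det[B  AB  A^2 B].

AB = [[-10], [2], [2]]
A^2B = [[20], [-22], [-22]]
Controllability matrix C = [B  AB  A^2B] = [[0, -10, 20], [-2, 2, -22], [-2, 2, -22]]
Expanding along the first row, det(C) = 0·(2·(-22) - (-22)·2) - (-10)·((-2)·(-22) - (-22)·(-2)) + 20·((-2)·2 - 2·(-2)) = 0·0 - (-10)·0 + 20·0 = 0
Since det(C) = 0, rank(C) < 3 and the system is not completely controllable.

0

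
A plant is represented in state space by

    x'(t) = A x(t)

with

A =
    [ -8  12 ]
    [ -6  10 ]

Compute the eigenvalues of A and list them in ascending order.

-2, 4

det(sI - A) = s^2 - (tr A)s + det A, with tr A = (-8) + 10 = 2 and det A = (-8)·10 - 12·(-6) = -80 - (-72) = -8.
So p(s) = det(sI - A) = s^2 - 2s - 8.
Factor s^2 - 2s - 8: two numbers with sum 2 and product -8 are 4 and -2, so s^2 - 2s - 8 = (s - 4)(s + 2).
Hence p(s) = (s - 4) (s + 2), with roots -2, 4.
At least one eigenvalue has non-negative real part, so the system is not asymptotically stable.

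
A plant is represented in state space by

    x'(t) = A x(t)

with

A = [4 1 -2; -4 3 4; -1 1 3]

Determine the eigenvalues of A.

det(sI - A) = s^3 - (tr A)s^2 + (M11 + M22 + M33)s - det A, where Mii is the 2×2 principal minor of A obtained by deleting row i and column i.
tr A = 4 + 3 + 3 = 10; M11 = 3·3 - 4·1 = 9 - 4 = 5; M22 = 4·3 - (-2)·(-1) = 12 - 2 = 10; M33 = 4·3 - 1·(-4) = 12 - (-4) = 16; sum of minors = 31.
det A = 4·(3·3 - 4·1) - 1·((-4)·3 - 4·(-1)) + (-2)·((-4)·1 - 3·(-1)) = 4·5 - 1·(-8) + (-2)·(-1) = 30.
So p(s) = det(sI - A) = s^3 - 10s^2 + 31s - 30.
Rational-root test: any integer root divides -30. Testing small divisors, s = 2 works: p(2) = 8 + (-40) + 62 + (-30) = 0, so (s - 2) is a factor.
Dividing, p(s) = (s - 2)(s^2 - 8s + 15).
Factor s^2 - 8s + 15: two numbers with sum 8 and product 15 are 5 and 3, so s^2 - 8s + 15 = (s - 5)(s - 3).
Hence p(s) = (s - 5) (s - 3) (s - 2), with roots 2, 3, 5.
At least one eigenvalue has non-negative real part, so the system is not asymptotically stable.

2, 3, 5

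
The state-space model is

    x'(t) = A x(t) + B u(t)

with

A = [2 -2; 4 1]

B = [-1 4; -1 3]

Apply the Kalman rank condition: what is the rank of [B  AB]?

2

AB = [[0, 2], [-5, 19]]
Controllability matrix C = [B  AB] = [[-1, 4, 0, 2], [-1, 3, -5, 19]]
Take the 2×2 submatrix of C formed by columns 1, 2: [[-1, 4], [-1, 3]]. Its determinant is (-1)·3 - 4·(-1) = -3 - (-4) = 1 ≠ 0.
So rank(C) ≥ 2; since C has 2 rows, rank(C) = 2.
rank(C) = 2 = n, so the pair (A, B) is completely controllable.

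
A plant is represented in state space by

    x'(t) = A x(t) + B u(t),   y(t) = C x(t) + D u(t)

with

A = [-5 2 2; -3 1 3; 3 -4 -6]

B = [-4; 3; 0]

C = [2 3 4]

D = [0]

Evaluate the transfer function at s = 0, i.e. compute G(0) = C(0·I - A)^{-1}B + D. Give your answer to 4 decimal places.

G(0) = C(-A)^{-1}B + D = -C A^{-1} B + D.
det A = -30, so A^{-1} = (1/-30)·adj(A) = [[-1/5, -2/15, -2/15], [3/10, -4/5, -3/10], [-3/10, 7/15, -1/30]]
A^{-1} B = [2/5, -18/5, 13/5]^T
C A^{-1} B = 2/5
G(0) = D - C A^{-1} B = 0 - (2/5) = -2/5 ≈ -0.4000

-0.4000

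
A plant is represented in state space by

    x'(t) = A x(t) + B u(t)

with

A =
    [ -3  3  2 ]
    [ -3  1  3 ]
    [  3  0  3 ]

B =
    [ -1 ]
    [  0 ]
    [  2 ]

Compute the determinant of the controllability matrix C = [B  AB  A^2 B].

-537

AB = [[7], [9], [3]]
A^2B = [[12], [-3], [30]]
Controllability matrix C = [B  AB  A^2B] = [[-1, 7, 12], [0, 9, -3], [2, 3, 30]]
Expanding along the first row, det(C) = (-1)·(9·30 - (-3)·3) - 7·(0·30 - (-3)·2) + 12·(0·3 - 9·2) = (-1)·279 - 7·6 + 12·(-18) = -537
Since det(C) ≠ 0, rank(C) = 3 and the system is completely controllable.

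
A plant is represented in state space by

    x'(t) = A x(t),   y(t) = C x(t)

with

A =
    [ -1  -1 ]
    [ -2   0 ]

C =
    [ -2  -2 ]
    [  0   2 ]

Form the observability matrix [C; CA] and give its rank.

CA = [[6, 2], [-4, 0]]
Observability matrix O = [C; CA] = [[-2, -2], [0, 2], [6, 2], [-4, 0]]
Take the 2×2 submatrix of O formed by rows 1, 2: [[-2, -2], [0, 2]]. Its determinant is (-2)·2 - (-2)·0 = -4 - 0 = -4 ≠ 0.
So rank(O) ≥ 2; since O has 2 columns, rank(O) = 2.
rank(O) = 2 = n, so the pair (A, C) is completely observable.

2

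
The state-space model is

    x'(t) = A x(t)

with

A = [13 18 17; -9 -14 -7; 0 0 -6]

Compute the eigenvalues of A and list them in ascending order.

det(sI - A) = s^3 - (tr A)s^2 + (M11 + M22 + M33)s - det A, where Mii is the 2×2 principal minor of A obtained by deleting row i and column i.
tr A = 13 + (-14) + (-6) = -7; M11 = (-14)·(-6) - (-7)·0 = 84 - 0 = 84; M22 = 13·(-6) - 17·0 = -78 - 0 = -78; M33 = 13·(-14) - 18·(-9) = -182 - (-162) = -20; sum of minors = -14.
det A = 13·((-14)·(-6) - (-7)·0) - 18·((-9)·(-6) - (-7)·0) + 17·((-9)·0 - (-14)·0) = 13·84 - 18·54 + 17·0 = 120.
So p(s) = det(sI - A) = s^3 + 7s^2 - 14s - 120.
Rational-root test: any integer root divides -120. Testing small divisors, s = 4 works: p(4) = 64 + 112 + (-56) + (-120) = 0, so (s - 4) is a factor.
Dividing, p(s) = (s - 4)(s^2 + 11s + 30).
Factor s^2 + 11s + 30: two numbers with sum -11 and product 30 are -5 and -6, so s^2 + 11s + 30 = (s + 5)(s + 6).
Hence p(s) = (s - 4) (s + 5) (s + 6), with roots -6, -5, 4.
At least one eigenvalue has non-negative real part, so the system is not asymptotically stable.

-6, -5, 4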